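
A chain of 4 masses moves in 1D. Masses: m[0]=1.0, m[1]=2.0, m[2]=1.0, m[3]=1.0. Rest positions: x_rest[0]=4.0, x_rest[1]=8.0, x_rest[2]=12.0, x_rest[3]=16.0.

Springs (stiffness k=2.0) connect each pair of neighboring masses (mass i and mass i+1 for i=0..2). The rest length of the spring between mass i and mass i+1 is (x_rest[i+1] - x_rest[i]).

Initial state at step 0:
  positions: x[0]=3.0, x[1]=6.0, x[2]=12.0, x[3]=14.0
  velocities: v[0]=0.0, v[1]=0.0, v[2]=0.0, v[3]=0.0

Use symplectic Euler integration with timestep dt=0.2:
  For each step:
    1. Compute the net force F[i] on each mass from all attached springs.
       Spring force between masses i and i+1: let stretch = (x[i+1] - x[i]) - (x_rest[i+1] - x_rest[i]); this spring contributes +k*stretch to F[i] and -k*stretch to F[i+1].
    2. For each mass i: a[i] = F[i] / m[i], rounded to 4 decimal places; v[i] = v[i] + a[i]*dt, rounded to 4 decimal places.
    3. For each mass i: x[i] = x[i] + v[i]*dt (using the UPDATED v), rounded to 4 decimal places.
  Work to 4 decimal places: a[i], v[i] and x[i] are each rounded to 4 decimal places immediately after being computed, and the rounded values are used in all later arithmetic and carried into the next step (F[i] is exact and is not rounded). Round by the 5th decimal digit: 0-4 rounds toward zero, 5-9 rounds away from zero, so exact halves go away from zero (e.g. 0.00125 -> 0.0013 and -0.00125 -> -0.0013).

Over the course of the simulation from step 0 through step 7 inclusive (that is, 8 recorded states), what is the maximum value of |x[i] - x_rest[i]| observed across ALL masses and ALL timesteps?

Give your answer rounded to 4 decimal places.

Answer: 2.8226

Derivation:
Step 0: x=[3.0000 6.0000 12.0000 14.0000] v=[0.0000 0.0000 0.0000 0.0000]
Step 1: x=[2.9200 6.1200 11.6800 14.1600] v=[-0.4000 0.6000 -1.6000 0.8000]
Step 2: x=[2.7760 6.3344 11.1136 14.4416] v=[-0.7200 1.0720 -2.8320 1.4080]
Step 3: x=[2.5967 6.5976 10.4311 14.7770] v=[-0.8966 1.3162 -3.4125 1.6768]
Step 4: x=[2.4175 6.8541 9.7896 15.0847] v=[-0.8962 1.2827 -3.2075 1.5384]
Step 5: x=[2.2732 7.0506 9.3369 15.2888] v=[-0.7216 0.9825 -2.2637 1.0204]
Step 6: x=[2.1911 7.1475 9.1774 15.3367] v=[-0.4106 0.4843 -0.7975 0.2396]
Step 7: x=[2.1855 7.1273 9.3483 15.2119] v=[-0.0280 -0.1010 0.8543 -0.6241]
Max displacement = 2.8226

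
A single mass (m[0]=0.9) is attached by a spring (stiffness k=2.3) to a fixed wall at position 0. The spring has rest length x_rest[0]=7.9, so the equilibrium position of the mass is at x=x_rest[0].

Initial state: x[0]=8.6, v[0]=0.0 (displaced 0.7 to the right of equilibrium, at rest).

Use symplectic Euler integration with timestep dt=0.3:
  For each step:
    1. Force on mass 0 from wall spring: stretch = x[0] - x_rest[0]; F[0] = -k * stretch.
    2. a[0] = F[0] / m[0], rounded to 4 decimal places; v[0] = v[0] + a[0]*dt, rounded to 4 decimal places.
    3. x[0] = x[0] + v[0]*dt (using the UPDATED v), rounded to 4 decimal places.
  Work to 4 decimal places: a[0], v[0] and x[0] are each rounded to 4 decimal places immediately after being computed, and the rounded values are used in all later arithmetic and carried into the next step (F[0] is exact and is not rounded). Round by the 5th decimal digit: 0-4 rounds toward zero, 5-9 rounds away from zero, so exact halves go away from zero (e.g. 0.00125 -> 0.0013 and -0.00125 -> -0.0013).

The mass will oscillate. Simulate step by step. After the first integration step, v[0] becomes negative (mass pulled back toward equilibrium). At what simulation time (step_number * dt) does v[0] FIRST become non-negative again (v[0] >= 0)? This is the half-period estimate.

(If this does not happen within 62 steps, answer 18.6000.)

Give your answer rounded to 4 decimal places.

Step 0: x=[8.6000] v=[0.0000]
Step 1: x=[8.4390] v=[-0.5367]
Step 2: x=[8.1540] v=[-0.9499]
Step 3: x=[7.8106] v=[-1.1446]
Step 4: x=[7.4878] v=[-1.0761]
Step 5: x=[7.2598] v=[-0.7601]
Step 6: x=[7.1790] v=[-0.2693]
Step 7: x=[7.2641] v=[0.2835]
First v>=0 after going negative at step 7, time=2.1000

Answer: 2.1000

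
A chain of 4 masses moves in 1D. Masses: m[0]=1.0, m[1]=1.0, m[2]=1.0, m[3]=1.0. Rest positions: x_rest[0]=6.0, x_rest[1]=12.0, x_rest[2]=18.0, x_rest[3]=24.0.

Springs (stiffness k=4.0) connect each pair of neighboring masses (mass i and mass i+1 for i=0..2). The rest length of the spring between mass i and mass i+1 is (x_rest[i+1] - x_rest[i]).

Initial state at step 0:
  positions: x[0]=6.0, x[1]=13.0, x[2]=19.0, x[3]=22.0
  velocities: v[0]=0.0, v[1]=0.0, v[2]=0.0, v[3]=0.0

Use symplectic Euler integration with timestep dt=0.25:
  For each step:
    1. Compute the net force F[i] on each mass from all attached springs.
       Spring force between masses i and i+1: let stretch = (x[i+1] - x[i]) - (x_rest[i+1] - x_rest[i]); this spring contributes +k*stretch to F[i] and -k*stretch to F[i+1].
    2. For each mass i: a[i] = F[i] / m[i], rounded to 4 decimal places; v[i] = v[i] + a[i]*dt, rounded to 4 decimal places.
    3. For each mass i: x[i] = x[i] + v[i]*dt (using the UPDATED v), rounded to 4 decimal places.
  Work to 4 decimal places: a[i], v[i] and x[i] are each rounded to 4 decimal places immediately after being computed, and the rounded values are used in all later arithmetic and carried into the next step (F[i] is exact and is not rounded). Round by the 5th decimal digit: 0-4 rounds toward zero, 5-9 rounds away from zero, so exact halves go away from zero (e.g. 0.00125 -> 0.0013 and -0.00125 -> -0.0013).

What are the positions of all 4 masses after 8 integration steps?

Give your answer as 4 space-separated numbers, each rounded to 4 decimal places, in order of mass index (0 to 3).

Step 0: x=[6.0000 13.0000 19.0000 22.0000] v=[0.0000 0.0000 0.0000 0.0000]
Step 1: x=[6.2500 12.7500 18.2500 22.7500] v=[1.0000 -1.0000 -3.0000 3.0000]
Step 2: x=[6.6250 12.2500 17.2500 23.8750] v=[1.5000 -2.0000 -4.0000 4.5000]
Step 3: x=[6.9063 11.5938 16.6563 24.8438] v=[1.1250 -2.6250 -2.3750 3.8750]
Step 4: x=[6.8594 11.0313 16.8438 25.2657] v=[-0.1875 -2.2500 0.7500 1.6875]
Step 5: x=[6.3555 10.8790 17.6837 25.0821] v=[-2.0156 -0.6094 3.3594 -0.7344]
Step 6: x=[5.4825 11.2970 18.6720 24.5489] v=[-3.4921 1.6718 3.9531 -2.1328]
Step 7: x=[4.5631 12.1051 19.2858 24.0465] v=[-3.6776 3.2323 2.4550 -2.0097]
Step 8: x=[4.0292 12.8229 19.2946 23.8539] v=[-2.1356 2.8710 0.0350 -0.7704]

Answer: 4.0292 12.8229 19.2946 23.8539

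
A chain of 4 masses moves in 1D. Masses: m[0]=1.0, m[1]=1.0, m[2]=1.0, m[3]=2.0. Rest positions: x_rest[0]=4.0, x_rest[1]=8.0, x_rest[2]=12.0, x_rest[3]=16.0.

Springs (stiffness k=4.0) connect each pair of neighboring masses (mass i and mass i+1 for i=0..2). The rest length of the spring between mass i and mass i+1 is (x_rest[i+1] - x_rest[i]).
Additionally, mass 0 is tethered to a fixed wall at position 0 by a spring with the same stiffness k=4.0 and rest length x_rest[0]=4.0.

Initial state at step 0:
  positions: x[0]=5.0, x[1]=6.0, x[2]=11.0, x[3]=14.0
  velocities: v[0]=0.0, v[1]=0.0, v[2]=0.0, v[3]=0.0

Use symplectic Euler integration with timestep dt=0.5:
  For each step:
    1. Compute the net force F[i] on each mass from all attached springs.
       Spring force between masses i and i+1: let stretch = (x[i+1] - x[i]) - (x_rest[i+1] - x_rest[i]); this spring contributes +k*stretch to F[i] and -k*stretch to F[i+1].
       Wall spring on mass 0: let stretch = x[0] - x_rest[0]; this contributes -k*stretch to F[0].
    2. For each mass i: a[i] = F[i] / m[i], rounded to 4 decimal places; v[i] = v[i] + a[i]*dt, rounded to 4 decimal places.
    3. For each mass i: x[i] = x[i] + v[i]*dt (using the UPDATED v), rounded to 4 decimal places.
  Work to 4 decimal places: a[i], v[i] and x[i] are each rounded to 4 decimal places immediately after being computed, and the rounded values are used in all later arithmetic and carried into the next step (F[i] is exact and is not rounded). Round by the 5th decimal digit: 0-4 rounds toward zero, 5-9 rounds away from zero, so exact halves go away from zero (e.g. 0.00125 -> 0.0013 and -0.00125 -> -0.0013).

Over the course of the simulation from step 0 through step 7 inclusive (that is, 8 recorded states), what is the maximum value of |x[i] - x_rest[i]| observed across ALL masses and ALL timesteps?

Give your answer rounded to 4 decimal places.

Step 0: x=[5.0000 6.0000 11.0000 14.0000] v=[0.0000 0.0000 0.0000 0.0000]
Step 1: x=[1.0000 10.0000 9.0000 14.5000] v=[-8.0000 8.0000 -4.0000 1.0000]
Step 2: x=[5.0000 4.0000 13.5000 14.2500] v=[8.0000 -12.0000 9.0000 -0.5000]
Step 3: x=[3.0000 8.5000 9.2500 15.6250] v=[-4.0000 9.0000 -8.5000 2.7500]
Step 4: x=[3.5000 8.2500 10.6250 15.8125] v=[1.0000 -0.5000 2.7500 0.3750]
Step 5: x=[5.2500 5.6250 14.8125 15.4063] v=[3.5000 -5.2500 8.3750 -0.8125]
Step 6: x=[2.1250 11.8125 10.4063 16.7032] v=[-6.2500 12.3750 -8.8124 2.5937]
Step 7: x=[6.5625 6.9063 13.7032 16.8516] v=[8.8750 -9.8124 6.5938 0.2968]
Max displacement = 4.0000

Answer: 4.0000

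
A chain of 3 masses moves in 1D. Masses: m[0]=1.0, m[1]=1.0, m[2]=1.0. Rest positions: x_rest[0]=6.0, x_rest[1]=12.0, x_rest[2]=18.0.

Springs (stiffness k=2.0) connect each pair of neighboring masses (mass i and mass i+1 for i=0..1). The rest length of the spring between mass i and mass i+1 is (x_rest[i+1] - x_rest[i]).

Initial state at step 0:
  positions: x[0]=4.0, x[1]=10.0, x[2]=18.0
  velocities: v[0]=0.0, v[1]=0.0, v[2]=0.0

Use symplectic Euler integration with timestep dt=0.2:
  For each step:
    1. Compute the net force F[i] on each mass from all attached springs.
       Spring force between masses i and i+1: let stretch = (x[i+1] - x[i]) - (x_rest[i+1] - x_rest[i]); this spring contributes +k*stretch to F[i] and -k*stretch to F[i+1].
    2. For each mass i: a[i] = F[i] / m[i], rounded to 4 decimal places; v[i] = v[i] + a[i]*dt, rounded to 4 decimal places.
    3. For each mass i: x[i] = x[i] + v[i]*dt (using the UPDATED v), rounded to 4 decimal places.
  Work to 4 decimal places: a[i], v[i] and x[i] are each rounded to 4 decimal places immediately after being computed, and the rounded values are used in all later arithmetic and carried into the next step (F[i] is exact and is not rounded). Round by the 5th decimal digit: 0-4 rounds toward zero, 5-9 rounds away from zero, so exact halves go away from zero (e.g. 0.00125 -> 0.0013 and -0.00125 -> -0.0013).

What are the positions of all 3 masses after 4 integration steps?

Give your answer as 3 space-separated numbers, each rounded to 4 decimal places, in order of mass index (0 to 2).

Step 0: x=[4.0000 10.0000 18.0000] v=[0.0000 0.0000 0.0000]
Step 1: x=[4.0000 10.1600 17.8400] v=[0.0000 0.8000 -0.8000]
Step 2: x=[4.0128 10.4416 17.5456] v=[0.0640 1.4080 -1.4720]
Step 3: x=[4.0599 10.7772 17.1629] v=[0.2355 1.6781 -1.9136]
Step 4: x=[4.1644 11.0863 16.7493] v=[0.5224 1.5455 -2.0679]

Answer: 4.1644 11.0863 16.7493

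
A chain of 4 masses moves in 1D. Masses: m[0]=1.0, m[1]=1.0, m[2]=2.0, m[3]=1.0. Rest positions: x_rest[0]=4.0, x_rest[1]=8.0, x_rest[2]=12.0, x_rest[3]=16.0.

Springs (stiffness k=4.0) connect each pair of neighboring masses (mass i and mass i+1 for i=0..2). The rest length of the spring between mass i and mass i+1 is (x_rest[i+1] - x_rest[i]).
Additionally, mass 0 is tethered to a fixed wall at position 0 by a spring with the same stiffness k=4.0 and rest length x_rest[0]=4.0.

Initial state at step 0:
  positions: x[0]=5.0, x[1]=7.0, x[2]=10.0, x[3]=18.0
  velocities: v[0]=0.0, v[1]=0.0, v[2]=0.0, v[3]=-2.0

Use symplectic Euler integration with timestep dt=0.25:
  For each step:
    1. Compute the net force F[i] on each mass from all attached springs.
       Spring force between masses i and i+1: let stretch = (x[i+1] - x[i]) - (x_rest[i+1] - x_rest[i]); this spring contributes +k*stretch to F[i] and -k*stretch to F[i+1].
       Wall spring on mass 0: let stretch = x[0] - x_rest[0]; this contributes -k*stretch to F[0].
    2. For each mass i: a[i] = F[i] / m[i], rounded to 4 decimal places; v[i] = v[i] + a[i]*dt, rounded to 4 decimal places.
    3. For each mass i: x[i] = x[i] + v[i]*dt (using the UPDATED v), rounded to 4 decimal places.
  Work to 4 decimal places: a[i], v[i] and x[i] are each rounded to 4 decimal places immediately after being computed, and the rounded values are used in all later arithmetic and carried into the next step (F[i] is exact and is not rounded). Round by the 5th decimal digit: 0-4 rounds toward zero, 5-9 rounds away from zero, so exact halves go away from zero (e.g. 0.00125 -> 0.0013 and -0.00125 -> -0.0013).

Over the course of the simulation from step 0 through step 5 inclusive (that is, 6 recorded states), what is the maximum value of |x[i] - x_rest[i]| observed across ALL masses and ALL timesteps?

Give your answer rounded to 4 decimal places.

Answer: 4.0019

Derivation:
Step 0: x=[5.0000 7.0000 10.0000 18.0000] v=[0.0000 0.0000 0.0000 -2.0000]
Step 1: x=[4.2500 7.2500 10.6250 16.5000] v=[-3.0000 1.0000 2.5000 -6.0000]
Step 2: x=[3.1875 7.5938 11.5625 14.5313] v=[-4.2500 1.3750 3.7500 -7.8750]
Step 3: x=[2.4297 7.8282 12.3750 12.8204] v=[-3.0312 0.9374 3.2501 -6.8438]
Step 4: x=[2.4141 7.8496 12.6749 11.9981] v=[-0.0624 0.0857 1.1994 -3.2892]
Step 5: x=[3.1539 7.7185 12.2870 12.3450] v=[2.9590 -0.5245 -1.5517 1.3876]
Max displacement = 4.0019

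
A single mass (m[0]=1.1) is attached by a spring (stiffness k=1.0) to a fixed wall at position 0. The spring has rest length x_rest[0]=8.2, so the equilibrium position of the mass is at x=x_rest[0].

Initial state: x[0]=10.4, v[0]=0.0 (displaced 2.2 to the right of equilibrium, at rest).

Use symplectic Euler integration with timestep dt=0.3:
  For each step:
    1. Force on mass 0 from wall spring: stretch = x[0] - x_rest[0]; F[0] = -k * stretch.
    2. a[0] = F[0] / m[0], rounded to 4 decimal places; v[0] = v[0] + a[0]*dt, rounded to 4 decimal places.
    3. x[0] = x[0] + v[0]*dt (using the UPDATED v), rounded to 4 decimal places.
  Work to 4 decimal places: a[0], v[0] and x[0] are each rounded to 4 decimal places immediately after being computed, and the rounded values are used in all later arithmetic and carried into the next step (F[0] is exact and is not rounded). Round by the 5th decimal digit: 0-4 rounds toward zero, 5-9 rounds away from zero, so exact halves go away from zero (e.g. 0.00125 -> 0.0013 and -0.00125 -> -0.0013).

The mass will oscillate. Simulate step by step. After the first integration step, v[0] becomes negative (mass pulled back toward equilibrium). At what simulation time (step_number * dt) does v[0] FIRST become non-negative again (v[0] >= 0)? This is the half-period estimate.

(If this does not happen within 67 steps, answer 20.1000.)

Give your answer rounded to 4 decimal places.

Answer: 3.3000

Derivation:
Step 0: x=[10.4000] v=[0.0000]
Step 1: x=[10.2200] v=[-0.6000]
Step 2: x=[9.8747] v=[-1.1509]
Step 3: x=[9.3924] v=[-1.6077]
Step 4: x=[8.8125] v=[-1.9329]
Step 5: x=[8.1825] v=[-2.0999]
Step 6: x=[7.5540] v=[-2.0951]
Step 7: x=[6.9783] v=[-1.9189]
Step 8: x=[6.5026] v=[-1.5857]
Step 9: x=[6.1658] v=[-1.1228]
Step 10: x=[5.9954] v=[-0.5680]
Step 11: x=[6.0054] v=[0.0333]
First v>=0 after going negative at step 11, time=3.3000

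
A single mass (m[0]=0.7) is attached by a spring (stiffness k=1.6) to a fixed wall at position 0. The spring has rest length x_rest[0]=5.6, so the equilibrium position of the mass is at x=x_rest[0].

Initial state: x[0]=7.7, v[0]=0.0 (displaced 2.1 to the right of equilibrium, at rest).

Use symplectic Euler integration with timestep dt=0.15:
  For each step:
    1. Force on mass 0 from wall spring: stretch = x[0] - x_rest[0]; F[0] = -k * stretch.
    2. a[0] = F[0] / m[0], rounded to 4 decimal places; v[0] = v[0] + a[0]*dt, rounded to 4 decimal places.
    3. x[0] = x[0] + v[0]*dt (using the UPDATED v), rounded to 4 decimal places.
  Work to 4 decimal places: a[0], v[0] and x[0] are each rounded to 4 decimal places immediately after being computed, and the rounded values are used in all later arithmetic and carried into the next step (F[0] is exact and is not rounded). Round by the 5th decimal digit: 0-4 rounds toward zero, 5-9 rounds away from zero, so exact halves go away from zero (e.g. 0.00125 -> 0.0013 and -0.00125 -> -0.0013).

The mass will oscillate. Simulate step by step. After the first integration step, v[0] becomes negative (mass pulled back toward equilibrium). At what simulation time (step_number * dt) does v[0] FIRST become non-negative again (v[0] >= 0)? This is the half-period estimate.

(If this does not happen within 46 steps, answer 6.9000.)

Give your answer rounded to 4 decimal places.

Step 0: x=[7.7000] v=[0.0000]
Step 1: x=[7.5920] v=[-0.7200]
Step 2: x=[7.3816] v=[-1.4030]
Step 3: x=[7.0795] v=[-2.0138]
Step 4: x=[6.7013] v=[-2.5211]
Step 5: x=[6.2665] v=[-2.8987]
Step 6: x=[5.7974] v=[-3.1272]
Step 7: x=[5.3182] v=[-3.1949]
Step 8: x=[4.8535] v=[-3.0983]
Step 9: x=[4.4271] v=[-2.8424]
Step 10: x=[4.0611] v=[-2.4403]
Step 11: x=[3.7742] v=[-1.9127]
Step 12: x=[3.5812] v=[-1.2867]
Step 13: x=[3.4920] v=[-0.5945]
Step 14: x=[3.5112] v=[0.1282]
First v>=0 after going negative at step 14, time=2.1000

Answer: 2.1000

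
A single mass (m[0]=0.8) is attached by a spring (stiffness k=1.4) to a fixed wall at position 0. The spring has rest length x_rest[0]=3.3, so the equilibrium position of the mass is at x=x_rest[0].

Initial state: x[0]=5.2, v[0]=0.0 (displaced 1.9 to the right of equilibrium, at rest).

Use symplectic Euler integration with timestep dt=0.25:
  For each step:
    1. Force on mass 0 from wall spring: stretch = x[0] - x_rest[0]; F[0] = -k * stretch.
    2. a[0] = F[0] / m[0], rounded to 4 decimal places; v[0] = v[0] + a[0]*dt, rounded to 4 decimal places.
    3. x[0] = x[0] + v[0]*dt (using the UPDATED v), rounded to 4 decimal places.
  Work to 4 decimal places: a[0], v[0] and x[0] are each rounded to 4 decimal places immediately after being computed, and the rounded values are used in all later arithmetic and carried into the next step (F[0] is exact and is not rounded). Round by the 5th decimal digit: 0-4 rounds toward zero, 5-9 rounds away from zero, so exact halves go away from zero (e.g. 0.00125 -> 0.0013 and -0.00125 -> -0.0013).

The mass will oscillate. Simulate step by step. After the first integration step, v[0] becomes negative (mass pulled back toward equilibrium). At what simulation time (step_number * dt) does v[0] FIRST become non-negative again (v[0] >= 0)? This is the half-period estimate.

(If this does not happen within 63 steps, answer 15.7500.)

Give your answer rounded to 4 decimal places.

Answer: 2.5000

Derivation:
Step 0: x=[5.2000] v=[0.0000]
Step 1: x=[4.9922] v=[-0.8313]
Step 2: x=[4.5993] v=[-1.5717]
Step 3: x=[4.0643] v=[-2.1402]
Step 4: x=[3.4457] v=[-2.4746]
Step 5: x=[2.8111] v=[-2.5384]
Step 6: x=[2.2300] v=[-2.3245]
Step 7: x=[1.7659] v=[-1.8564]
Step 8: x=[1.4696] v=[-1.1852]
Step 9: x=[1.3735] v=[-0.3844]
Step 10: x=[1.4881] v=[0.4585]
First v>=0 after going negative at step 10, time=2.5000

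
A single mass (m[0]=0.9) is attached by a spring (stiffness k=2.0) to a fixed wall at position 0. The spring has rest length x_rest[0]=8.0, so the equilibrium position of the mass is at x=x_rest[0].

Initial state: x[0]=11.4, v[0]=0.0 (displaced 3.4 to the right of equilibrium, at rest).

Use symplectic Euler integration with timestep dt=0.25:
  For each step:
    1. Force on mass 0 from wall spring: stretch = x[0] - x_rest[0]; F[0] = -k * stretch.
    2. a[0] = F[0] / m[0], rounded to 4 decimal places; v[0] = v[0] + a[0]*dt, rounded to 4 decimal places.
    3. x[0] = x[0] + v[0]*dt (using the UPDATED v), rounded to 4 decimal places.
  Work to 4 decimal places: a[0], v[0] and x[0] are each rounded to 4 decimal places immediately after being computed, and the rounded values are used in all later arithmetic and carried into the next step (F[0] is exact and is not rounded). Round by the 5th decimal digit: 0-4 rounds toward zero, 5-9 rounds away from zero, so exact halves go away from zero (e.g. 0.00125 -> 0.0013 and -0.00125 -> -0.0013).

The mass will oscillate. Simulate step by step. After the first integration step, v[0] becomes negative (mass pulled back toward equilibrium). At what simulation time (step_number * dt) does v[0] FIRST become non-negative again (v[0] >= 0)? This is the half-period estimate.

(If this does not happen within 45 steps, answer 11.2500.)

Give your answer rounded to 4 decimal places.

Step 0: x=[11.4000] v=[0.0000]
Step 1: x=[10.9278] v=[-1.8889]
Step 2: x=[10.0489] v=[-3.5155]
Step 3: x=[8.8855] v=[-4.6538]
Step 4: x=[7.5991] v=[-5.1458]
Step 5: x=[6.3683] v=[-4.9231]
Step 6: x=[5.3642] v=[-4.0166]
Step 7: x=[4.7261] v=[-2.5523]
Step 8: x=[4.5427] v=[-0.7335]
Step 9: x=[4.8395] v=[1.1872]
First v>=0 after going negative at step 9, time=2.2500

Answer: 2.2500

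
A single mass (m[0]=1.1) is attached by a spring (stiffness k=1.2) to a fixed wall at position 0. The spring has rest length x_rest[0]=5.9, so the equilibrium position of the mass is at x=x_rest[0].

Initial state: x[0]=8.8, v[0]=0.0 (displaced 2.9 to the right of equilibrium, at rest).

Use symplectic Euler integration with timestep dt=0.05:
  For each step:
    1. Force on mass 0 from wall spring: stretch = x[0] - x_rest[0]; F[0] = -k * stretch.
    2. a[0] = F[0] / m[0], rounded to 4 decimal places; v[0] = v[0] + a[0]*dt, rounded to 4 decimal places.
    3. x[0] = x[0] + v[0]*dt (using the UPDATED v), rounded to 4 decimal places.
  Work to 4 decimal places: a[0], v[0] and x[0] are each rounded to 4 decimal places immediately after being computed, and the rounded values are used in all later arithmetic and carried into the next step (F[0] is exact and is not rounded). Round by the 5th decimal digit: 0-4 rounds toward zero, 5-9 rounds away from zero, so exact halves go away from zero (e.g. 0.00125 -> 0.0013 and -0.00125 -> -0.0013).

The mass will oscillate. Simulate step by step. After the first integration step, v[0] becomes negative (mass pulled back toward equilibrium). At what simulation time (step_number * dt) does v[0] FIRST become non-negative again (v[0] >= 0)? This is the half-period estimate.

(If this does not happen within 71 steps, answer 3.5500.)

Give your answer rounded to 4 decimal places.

Step 0: x=[8.8000] v=[0.0000]
Step 1: x=[8.7921] v=[-0.1582]
Step 2: x=[8.7763] v=[-0.3160]
Step 3: x=[8.7527] v=[-0.4729]
Step 4: x=[8.7213] v=[-0.6285]
Step 5: x=[8.6822] v=[-0.7824]
Step 6: x=[8.6355] v=[-0.9342]
Step 7: x=[8.5813] v=[-1.0834]
Step 8: x=[8.5198] v=[-1.2297]
Step 9: x=[8.4512] v=[-1.3726]
Step 10: x=[8.3756] v=[-1.5118]
Step 11: x=[8.2933] v=[-1.6468]
Step 12: x=[8.2044] v=[-1.7773]
Step 13: x=[8.1093] v=[-1.9030]
Step 14: x=[8.0081] v=[-2.0235]
Step 15: x=[7.9012] v=[-2.1385]
Step 16: x=[7.7888] v=[-2.2477]
Step 17: x=[7.6713] v=[-2.3507]
Step 18: x=[7.5489] v=[-2.4473]
Step 19: x=[7.4220] v=[-2.5372]
Step 20: x=[7.2910] v=[-2.6202]
Step 21: x=[7.1562] v=[-2.6961]
Step 22: x=[7.0180] v=[-2.7646]
Step 23: x=[6.8767] v=[-2.8256]
Step 24: x=[6.7328] v=[-2.8789]
Step 25: x=[6.5866] v=[-2.9243]
Step 26: x=[6.4385] v=[-2.9618]
Step 27: x=[6.2889] v=[-2.9912]
Step 28: x=[6.1383] v=[-3.0124]
Step 29: x=[5.9870] v=[-3.0254]
Step 30: x=[5.8355] v=[-3.0301]
Step 31: x=[5.6842] v=[-3.0266]
Step 32: x=[5.5335] v=[-3.0148]
Step 33: x=[5.3838] v=[-2.9948]
Step 34: x=[5.2355] v=[-2.9666]
Step 35: x=[5.0890] v=[-2.9304]
Step 36: x=[4.9447] v=[-2.8862]
Step 37: x=[4.8030] v=[-2.8341]
Step 38: x=[4.6643] v=[-2.7743]
Step 39: x=[4.5290] v=[-2.7069]
Step 40: x=[4.3974] v=[-2.6321]
Step 41: x=[4.2699] v=[-2.5501]
Step 42: x=[4.1468] v=[-2.4612]
Step 43: x=[4.0285] v=[-2.3656]
Step 44: x=[3.9153] v=[-2.2635]
Step 45: x=[3.8075] v=[-2.1552]
Step 46: x=[3.7054] v=[-2.0411]
Step 47: x=[3.6093] v=[-1.9214]
Step 48: x=[3.5195] v=[-1.7965]
Step 49: x=[3.4362] v=[-1.6667]
Step 50: x=[3.3596] v=[-1.5323]
Step 51: x=[3.2899] v=[-1.3937]
Step 52: x=[3.2273] v=[-1.2513]
Step 53: x=[3.1720] v=[-1.1055]
Step 54: x=[3.1242] v=[-0.9567]
Step 55: x=[3.0839] v=[-0.8053]
Step 56: x=[3.0513] v=[-0.6517]
Step 57: x=[3.0265] v=[-0.4963]
Step 58: x=[3.0095] v=[-0.3396]
Step 59: x=[3.0004] v=[-0.1819]
Step 60: x=[2.9992] v=[-0.0237]
Step 61: x=[3.0059] v=[0.1345]
First v>=0 after going negative at step 61, time=3.0500

Answer: 3.0500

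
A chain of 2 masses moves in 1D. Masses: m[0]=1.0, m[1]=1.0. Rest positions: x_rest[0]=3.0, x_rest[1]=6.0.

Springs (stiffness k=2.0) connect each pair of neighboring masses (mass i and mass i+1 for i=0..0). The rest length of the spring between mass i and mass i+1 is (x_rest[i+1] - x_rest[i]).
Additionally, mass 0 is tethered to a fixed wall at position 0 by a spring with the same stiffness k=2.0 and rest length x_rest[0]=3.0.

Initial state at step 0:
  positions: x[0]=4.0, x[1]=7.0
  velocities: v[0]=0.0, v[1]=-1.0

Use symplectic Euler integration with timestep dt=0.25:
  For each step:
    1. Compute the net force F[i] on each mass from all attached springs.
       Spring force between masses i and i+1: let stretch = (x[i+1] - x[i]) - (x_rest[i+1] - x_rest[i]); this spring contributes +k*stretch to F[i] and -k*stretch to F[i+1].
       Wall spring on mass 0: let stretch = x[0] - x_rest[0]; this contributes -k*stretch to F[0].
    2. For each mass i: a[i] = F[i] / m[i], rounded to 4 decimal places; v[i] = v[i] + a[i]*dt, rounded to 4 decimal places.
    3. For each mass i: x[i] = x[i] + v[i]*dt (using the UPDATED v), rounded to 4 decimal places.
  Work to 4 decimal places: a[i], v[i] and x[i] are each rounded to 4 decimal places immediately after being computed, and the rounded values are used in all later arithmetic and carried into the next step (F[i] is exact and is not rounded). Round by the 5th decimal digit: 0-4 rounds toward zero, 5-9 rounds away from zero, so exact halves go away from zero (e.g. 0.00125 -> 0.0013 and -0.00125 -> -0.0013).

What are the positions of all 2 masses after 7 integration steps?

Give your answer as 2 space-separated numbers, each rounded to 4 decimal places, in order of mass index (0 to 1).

Answer: 2.1696 5.2470

Derivation:
Step 0: x=[4.0000 7.0000] v=[0.0000 -1.0000]
Step 1: x=[3.8750 6.7500] v=[-0.5000 -1.0000]
Step 2: x=[3.6250 6.5156] v=[-1.0000 -0.9375]
Step 3: x=[3.2832 6.2949] v=[-1.3672 -0.8828]
Step 4: x=[2.9075 6.0727] v=[-1.5030 -0.8887]
Step 5: x=[2.5640 5.8299] v=[-1.3742 -0.9713]
Step 6: x=[2.3082 5.5538] v=[-1.0233 -1.1043]
Step 7: x=[2.1696 5.2470] v=[-0.5546 -1.2271]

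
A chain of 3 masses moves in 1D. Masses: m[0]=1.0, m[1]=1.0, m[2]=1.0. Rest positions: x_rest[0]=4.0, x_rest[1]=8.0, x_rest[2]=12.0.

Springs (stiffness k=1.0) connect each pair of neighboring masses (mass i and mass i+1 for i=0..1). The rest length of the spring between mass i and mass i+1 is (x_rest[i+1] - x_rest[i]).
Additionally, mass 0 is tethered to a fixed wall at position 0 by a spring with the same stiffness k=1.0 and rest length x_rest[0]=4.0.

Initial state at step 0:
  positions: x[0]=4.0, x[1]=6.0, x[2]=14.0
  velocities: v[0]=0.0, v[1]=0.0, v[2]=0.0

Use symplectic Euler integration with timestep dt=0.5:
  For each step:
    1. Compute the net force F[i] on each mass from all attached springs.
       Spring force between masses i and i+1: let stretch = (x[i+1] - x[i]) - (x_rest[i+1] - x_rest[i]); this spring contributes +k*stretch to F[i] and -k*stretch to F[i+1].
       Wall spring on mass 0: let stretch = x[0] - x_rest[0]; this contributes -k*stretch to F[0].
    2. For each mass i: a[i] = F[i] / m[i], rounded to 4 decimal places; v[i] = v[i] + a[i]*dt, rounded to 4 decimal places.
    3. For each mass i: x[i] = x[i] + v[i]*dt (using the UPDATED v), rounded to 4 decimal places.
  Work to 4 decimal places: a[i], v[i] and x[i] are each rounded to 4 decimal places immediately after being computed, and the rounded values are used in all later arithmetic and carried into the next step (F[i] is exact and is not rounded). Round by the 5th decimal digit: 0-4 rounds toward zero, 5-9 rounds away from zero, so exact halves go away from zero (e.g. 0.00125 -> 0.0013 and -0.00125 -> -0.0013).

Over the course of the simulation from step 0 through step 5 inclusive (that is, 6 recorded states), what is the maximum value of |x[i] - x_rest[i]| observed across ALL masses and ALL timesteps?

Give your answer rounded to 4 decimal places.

Step 0: x=[4.0000 6.0000 14.0000] v=[0.0000 0.0000 0.0000]
Step 1: x=[3.5000 7.5000 13.0000] v=[-1.0000 3.0000 -2.0000]
Step 2: x=[3.1250 9.3750 11.6250] v=[-0.7500 3.7500 -2.7500]
Step 3: x=[3.5313 10.2500 10.6875] v=[0.8125 1.7500 -1.8750]
Step 4: x=[4.7344 9.5547 10.6406] v=[2.4062 -1.3906 -0.0938]
Step 5: x=[5.9590 7.9258 11.3223] v=[2.4492 -3.2578 1.3633]
Max displacement = 2.2500

Answer: 2.2500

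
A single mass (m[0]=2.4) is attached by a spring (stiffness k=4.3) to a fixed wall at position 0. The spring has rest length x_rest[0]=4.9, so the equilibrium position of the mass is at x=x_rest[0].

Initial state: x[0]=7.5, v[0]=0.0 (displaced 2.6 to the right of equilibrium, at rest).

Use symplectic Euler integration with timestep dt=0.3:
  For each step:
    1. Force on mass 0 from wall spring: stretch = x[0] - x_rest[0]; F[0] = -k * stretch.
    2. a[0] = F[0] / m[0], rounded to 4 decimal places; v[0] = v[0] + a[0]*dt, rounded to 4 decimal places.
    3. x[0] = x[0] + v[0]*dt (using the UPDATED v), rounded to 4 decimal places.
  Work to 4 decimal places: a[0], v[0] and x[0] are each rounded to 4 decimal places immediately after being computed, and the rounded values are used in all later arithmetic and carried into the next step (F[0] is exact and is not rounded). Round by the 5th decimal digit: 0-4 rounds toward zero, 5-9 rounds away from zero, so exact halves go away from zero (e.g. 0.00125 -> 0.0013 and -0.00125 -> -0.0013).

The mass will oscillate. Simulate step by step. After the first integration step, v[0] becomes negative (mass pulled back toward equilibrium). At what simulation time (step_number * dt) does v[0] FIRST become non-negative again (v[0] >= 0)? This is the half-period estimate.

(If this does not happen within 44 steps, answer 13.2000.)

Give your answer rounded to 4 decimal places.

Step 0: x=[7.5000] v=[0.0000]
Step 1: x=[7.0808] v=[-1.3975]
Step 2: x=[6.3099] v=[-2.5697]
Step 3: x=[5.3117] v=[-3.3275]
Step 4: x=[4.2471] v=[-3.5488]
Step 5: x=[3.2877] v=[-3.1979]
Step 6: x=[2.5883] v=[-2.3313]
Step 7: x=[2.2617] v=[-1.0888]
Step 8: x=[2.3605] v=[0.3293]
First v>=0 after going negative at step 8, time=2.4000

Answer: 2.4000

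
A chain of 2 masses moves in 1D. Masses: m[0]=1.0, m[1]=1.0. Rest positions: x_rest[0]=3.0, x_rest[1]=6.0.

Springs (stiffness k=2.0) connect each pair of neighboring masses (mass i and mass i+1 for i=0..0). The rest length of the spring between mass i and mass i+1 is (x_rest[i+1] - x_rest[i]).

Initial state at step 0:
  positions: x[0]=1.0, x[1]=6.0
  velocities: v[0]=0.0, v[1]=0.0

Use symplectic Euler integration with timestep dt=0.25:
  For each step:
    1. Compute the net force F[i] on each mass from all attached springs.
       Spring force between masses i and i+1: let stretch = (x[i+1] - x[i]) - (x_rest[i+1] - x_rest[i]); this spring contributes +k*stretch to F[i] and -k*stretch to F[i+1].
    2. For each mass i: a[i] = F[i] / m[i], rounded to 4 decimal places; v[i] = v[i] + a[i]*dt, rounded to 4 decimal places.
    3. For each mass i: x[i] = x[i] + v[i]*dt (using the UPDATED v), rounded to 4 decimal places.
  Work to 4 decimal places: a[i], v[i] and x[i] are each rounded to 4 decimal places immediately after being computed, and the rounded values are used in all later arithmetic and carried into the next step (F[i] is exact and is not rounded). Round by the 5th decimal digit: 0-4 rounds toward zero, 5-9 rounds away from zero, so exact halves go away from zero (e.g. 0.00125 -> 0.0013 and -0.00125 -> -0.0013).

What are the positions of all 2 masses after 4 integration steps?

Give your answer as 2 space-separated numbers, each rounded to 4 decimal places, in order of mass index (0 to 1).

Step 0: x=[1.0000 6.0000] v=[0.0000 0.0000]
Step 1: x=[1.2500 5.7500] v=[1.0000 -1.0000]
Step 2: x=[1.6875 5.3125] v=[1.7500 -1.7500]
Step 3: x=[2.2031 4.7969] v=[2.0625 -2.0625]
Step 4: x=[2.6680 4.3321] v=[1.8594 -1.8594]

Answer: 2.6680 4.3321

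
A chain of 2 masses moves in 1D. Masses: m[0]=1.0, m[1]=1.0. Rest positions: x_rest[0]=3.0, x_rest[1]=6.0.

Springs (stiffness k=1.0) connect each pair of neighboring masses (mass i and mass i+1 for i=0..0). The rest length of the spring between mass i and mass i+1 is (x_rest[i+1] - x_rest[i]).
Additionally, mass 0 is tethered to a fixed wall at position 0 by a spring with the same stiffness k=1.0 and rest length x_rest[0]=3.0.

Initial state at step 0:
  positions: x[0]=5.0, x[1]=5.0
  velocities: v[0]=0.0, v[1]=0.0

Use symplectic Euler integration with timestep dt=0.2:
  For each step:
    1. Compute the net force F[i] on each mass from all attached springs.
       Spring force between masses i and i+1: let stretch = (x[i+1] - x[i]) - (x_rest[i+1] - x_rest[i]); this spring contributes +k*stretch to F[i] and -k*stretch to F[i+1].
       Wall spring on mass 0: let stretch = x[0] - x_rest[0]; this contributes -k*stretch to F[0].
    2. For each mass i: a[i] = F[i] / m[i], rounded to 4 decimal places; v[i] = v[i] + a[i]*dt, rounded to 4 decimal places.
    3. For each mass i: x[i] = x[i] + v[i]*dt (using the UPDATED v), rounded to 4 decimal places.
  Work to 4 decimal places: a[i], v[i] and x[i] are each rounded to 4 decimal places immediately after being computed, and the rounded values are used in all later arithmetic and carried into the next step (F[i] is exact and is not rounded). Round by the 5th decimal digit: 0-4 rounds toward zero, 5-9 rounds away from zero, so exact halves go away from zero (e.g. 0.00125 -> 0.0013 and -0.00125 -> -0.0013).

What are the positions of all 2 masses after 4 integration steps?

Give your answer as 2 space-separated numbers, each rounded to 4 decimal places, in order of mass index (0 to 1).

Step 0: x=[5.0000 5.0000] v=[0.0000 0.0000]
Step 1: x=[4.8000 5.1200] v=[-1.0000 0.6000]
Step 2: x=[4.4208 5.3472] v=[-1.8960 1.1360]
Step 3: x=[3.9018 5.6573] v=[-2.5949 1.5507]
Step 4: x=[3.2970 6.0172] v=[-3.0242 1.7996]

Answer: 3.2970 6.0172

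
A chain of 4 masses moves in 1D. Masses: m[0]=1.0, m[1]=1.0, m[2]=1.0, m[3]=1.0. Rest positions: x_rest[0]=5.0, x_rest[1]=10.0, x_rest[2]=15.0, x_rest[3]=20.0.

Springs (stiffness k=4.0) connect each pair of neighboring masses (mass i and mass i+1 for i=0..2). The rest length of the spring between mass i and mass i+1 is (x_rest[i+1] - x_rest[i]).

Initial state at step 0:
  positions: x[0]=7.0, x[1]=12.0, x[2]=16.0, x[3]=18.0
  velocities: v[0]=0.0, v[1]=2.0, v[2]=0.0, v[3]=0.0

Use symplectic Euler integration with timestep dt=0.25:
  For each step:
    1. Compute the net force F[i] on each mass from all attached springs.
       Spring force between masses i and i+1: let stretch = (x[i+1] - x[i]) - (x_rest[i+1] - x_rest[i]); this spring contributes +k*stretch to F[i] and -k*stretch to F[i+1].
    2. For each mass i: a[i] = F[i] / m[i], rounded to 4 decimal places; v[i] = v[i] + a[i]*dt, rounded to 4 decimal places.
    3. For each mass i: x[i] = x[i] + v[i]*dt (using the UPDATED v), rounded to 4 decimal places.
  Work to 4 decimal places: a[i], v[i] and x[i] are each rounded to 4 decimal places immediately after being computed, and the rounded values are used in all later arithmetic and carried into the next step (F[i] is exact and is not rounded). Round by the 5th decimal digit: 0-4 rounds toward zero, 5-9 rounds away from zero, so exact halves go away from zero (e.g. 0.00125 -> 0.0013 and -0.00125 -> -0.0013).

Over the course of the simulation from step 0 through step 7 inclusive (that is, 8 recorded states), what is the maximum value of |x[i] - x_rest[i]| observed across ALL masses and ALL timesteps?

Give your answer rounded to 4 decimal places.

Step 0: x=[7.0000 12.0000 16.0000 18.0000] v=[0.0000 2.0000 0.0000 0.0000]
Step 1: x=[7.0000 12.2500 15.5000 18.7500] v=[0.0000 1.0000 -2.0000 3.0000]
Step 2: x=[7.0625 12.0000 15.0000 19.9375] v=[0.2500 -1.0000 -2.0000 4.7500]
Step 3: x=[7.1094 11.2656 14.9844 21.1406] v=[0.1875 -2.9375 -0.0625 4.8125]
Step 4: x=[6.9453 10.4219 15.5781 22.0547] v=[-0.6563 -3.3749 2.3749 3.6563]
Step 5: x=[6.4004 9.9981 16.5019 22.5996] v=[-2.1797 -1.6953 3.6953 2.1797]
Step 6: x=[5.5049 10.3008 17.3242 22.8701] v=[-3.5820 1.2108 3.2892 1.0820]
Step 7: x=[4.5584 11.1604 17.7771 23.0041] v=[-3.7861 3.4383 1.8117 0.5361]
Max displacement = 3.0041

Answer: 3.0041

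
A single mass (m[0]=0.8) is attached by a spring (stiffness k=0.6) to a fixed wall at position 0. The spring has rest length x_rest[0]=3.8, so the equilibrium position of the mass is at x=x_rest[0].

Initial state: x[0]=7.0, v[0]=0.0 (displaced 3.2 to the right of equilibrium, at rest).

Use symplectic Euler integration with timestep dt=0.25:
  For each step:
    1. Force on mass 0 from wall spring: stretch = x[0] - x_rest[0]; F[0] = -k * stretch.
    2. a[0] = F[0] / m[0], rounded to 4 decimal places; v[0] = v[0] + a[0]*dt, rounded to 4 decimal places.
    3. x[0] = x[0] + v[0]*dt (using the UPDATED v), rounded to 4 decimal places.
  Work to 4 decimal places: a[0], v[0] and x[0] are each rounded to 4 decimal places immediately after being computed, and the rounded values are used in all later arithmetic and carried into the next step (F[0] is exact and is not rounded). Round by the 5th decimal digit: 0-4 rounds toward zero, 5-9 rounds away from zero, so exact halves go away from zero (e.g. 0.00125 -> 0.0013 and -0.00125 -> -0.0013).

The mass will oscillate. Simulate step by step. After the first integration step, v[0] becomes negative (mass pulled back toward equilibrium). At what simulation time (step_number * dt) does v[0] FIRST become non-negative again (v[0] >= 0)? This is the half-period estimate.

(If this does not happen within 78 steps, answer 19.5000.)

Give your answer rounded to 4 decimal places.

Step 0: x=[7.0000] v=[0.0000]
Step 1: x=[6.8500] v=[-0.6000]
Step 2: x=[6.5570] v=[-1.1719]
Step 3: x=[6.1348] v=[-1.6889]
Step 4: x=[5.6031] v=[-2.1267]
Step 5: x=[4.9869] v=[-2.4648]
Step 6: x=[4.3151] v=[-2.6874]
Step 7: x=[3.6191] v=[-2.7840]
Step 8: x=[2.9316] v=[-2.7501]
Step 9: x=[2.2848] v=[-2.5873]
Step 10: x=[1.7090] v=[-2.3032]
Step 11: x=[1.2312] v=[-1.9111]
Step 12: x=[0.8738] v=[-1.4295]
Step 13: x=[0.6536] v=[-0.8808]
Step 14: x=[0.5809] v=[-0.2909]
Step 15: x=[0.6591] v=[0.3127]
First v>=0 after going negative at step 15, time=3.7500

Answer: 3.7500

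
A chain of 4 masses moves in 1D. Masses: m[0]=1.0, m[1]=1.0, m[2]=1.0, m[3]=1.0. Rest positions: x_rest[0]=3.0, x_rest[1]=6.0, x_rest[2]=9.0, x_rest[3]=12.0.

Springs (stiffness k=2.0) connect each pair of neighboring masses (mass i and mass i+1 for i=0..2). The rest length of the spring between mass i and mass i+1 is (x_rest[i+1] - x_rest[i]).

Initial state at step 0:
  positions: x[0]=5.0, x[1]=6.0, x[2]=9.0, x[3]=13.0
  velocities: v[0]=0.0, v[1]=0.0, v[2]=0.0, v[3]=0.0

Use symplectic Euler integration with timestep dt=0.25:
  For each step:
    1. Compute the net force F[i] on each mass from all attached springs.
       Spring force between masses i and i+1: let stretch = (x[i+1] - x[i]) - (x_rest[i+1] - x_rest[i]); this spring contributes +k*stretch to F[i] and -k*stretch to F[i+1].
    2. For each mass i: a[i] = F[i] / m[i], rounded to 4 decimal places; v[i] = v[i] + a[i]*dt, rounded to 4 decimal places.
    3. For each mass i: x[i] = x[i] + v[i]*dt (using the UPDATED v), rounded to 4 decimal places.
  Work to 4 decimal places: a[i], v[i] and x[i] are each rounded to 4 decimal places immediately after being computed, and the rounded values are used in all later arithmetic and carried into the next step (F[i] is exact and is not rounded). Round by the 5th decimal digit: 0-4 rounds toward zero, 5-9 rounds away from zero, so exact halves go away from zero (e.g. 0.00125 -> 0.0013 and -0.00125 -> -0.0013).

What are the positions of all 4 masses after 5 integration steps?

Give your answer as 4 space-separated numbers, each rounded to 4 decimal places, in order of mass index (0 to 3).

Answer: 2.9919 7.6508 10.2981 12.0594

Derivation:
Step 0: x=[5.0000 6.0000 9.0000 13.0000] v=[0.0000 0.0000 0.0000 0.0000]
Step 1: x=[4.7500 6.2500 9.1250 12.8750] v=[-1.0000 1.0000 0.5000 -0.5000]
Step 2: x=[4.3125 6.6719 9.3594 12.6563] v=[-1.7500 1.6875 0.9375 -0.8750]
Step 3: x=[3.7949 7.1348 9.6700 12.4004] v=[-2.0703 1.8516 1.2422 -1.0235]
Step 4: x=[3.3198 7.4971 10.0050 12.1782] v=[-1.9004 1.4493 1.3398 -0.8887]
Step 5: x=[2.9919 7.6508 10.2981 12.0594] v=[-1.3118 0.6146 1.1725 -0.4753]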